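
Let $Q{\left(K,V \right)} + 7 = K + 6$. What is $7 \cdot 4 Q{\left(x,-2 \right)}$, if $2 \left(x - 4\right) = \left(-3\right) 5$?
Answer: $-126$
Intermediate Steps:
$x = - \frac{7}{2}$ ($x = 4 + \frac{\left(-3\right) 5}{2} = 4 + \frac{1}{2} \left(-15\right) = 4 - \frac{15}{2} = - \frac{7}{2} \approx -3.5$)
$Q{\left(K,V \right)} = -1 + K$ ($Q{\left(K,V \right)} = -7 + \left(K + 6\right) = -7 + \left(6 + K\right) = -1 + K$)
$7 \cdot 4 Q{\left(x,-2 \right)} = 7 \cdot 4 \left(-1 - \frac{7}{2}\right) = 28 \left(- \frac{9}{2}\right) = -126$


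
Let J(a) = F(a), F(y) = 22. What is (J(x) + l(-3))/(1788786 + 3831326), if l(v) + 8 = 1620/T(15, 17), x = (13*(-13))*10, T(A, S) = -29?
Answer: -607/81491624 ≈ -7.4486e-6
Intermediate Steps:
x = -1690 (x = -169*10 = -1690)
J(a) = 22
l(v) = -1852/29 (l(v) = -8 + 1620/(-29) = -8 + 1620*(-1/29) = -8 - 1620/29 = -1852/29)
(J(x) + l(-3))/(1788786 + 3831326) = (22 - 1852/29)/(1788786 + 3831326) = -1214/29/5620112 = -1214/29*1/5620112 = -607/81491624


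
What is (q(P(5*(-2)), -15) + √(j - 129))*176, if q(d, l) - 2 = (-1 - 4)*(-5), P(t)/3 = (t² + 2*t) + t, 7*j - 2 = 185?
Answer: 4752 + 352*I*√1253/7 ≈ 4752.0 + 1780.0*I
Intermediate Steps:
j = 187/7 (j = 2/7 + (⅐)*185 = 2/7 + 185/7 = 187/7 ≈ 26.714)
P(t) = 3*t² + 9*t (P(t) = 3*((t² + 2*t) + t) = 3*(t² + 3*t) = 3*t² + 9*t)
q(d, l) = 27 (q(d, l) = 2 + (-1 - 4)*(-5) = 2 - 5*(-5) = 2 + 25 = 27)
(q(P(5*(-2)), -15) + √(j - 129))*176 = (27 + √(187/7 - 129))*176 = (27 + √(-716/7))*176 = (27 + 2*I*√1253/7)*176 = 4752 + 352*I*√1253/7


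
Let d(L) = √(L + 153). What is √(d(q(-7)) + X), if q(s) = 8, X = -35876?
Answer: √(-35876 + √161) ≈ 189.38*I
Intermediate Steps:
d(L) = √(153 + L)
√(d(q(-7)) + X) = √(√(153 + 8) - 35876) = √(√161 - 35876) = √(-35876 + √161)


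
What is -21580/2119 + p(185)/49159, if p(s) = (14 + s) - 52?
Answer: -81579979/8012917 ≈ -10.181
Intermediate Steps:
p(s) = -38 + s
-21580/2119 + p(185)/49159 = -21580/2119 + (-38 + 185)/49159 = -21580*1/2119 + 147*(1/49159) = -1660/163 + 147/49159 = -81579979/8012917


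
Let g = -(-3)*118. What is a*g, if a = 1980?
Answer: 700920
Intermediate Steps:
g = 354 (g = -3*(-118) = 354)
a*g = 1980*354 = 700920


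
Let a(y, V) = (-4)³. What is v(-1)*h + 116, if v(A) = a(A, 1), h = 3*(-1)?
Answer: 308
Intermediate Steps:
h = -3
a(y, V) = -64
v(A) = -64
v(-1)*h + 116 = -64*(-3) + 116 = 192 + 116 = 308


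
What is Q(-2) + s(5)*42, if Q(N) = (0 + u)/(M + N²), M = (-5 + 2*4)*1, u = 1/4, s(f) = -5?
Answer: -5879/28 ≈ -209.96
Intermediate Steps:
u = ¼ (u = 1*(¼) = ¼ ≈ 0.25000)
M = 3 (M = (-5 + 8)*1 = 3*1 = 3)
Q(N) = 1/(4*(3 + N²)) (Q(N) = (0 + ¼)/(3 + N²) = 1/(4*(3 + N²)))
Q(-2) + s(5)*42 = 1/(4*(3 + (-2)²)) - 5*42 = 1/(4*(3 + 4)) - 210 = (¼)/7 - 210 = (¼)*(⅐) - 210 = 1/28 - 210 = -5879/28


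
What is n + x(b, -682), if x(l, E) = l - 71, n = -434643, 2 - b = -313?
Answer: -434399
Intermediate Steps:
b = 315 (b = 2 - 1*(-313) = 2 + 313 = 315)
x(l, E) = -71 + l
n + x(b, -682) = -434643 + (-71 + 315) = -434643 + 244 = -434399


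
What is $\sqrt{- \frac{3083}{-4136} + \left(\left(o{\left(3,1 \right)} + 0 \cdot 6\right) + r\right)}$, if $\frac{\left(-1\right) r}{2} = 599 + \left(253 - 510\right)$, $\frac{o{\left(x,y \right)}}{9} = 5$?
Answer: $\frac{i \sqrt{2729574914}}{2068} \approx 25.264 i$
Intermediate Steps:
$o{\left(x,y \right)} = 45$ ($o{\left(x,y \right)} = 9 \cdot 5 = 45$)
$r = -684$ ($r = - 2 \left(599 + \left(253 - 510\right)\right) = - 2 \left(599 - 257\right) = \left(-2\right) 342 = -684$)
$\sqrt{- \frac{3083}{-4136} + \left(\left(o{\left(3,1 \right)} + 0 \cdot 6\right) + r\right)} = \sqrt{- \frac{3083}{-4136} + \left(\left(45 + 0 \cdot 6\right) - 684\right)} = \sqrt{\left(-3083\right) \left(- \frac{1}{4136}\right) + \left(\left(45 + 0\right) - 684\right)} = \sqrt{\frac{3083}{4136} + \left(45 - 684\right)} = \sqrt{\frac{3083}{4136} - 639} = \sqrt{- \frac{2639821}{4136}} = \frac{i \sqrt{2729574914}}{2068}$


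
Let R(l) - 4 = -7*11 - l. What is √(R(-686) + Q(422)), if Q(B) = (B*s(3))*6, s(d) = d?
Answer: √8209 ≈ 90.604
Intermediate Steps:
R(l) = -73 - l (R(l) = 4 + (-7*11 - l) = 4 + (-77 - l) = -73 - l)
Q(B) = 18*B (Q(B) = (B*3)*6 = (3*B)*6 = 18*B)
√(R(-686) + Q(422)) = √((-73 - 1*(-686)) + 18*422) = √((-73 + 686) + 7596) = √(613 + 7596) = √8209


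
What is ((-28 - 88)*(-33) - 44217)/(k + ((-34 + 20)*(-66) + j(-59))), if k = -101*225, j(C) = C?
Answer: 40389/21860 ≈ 1.8476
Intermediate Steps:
k = -22725
((-28 - 88)*(-33) - 44217)/(k + ((-34 + 20)*(-66) + j(-59))) = ((-28 - 88)*(-33) - 44217)/(-22725 + ((-34 + 20)*(-66) - 59)) = (-116*(-33) - 44217)/(-22725 + (-14*(-66) - 59)) = (3828 - 44217)/(-22725 + (924 - 59)) = -40389/(-22725 + 865) = -40389/(-21860) = -40389*(-1/21860) = 40389/21860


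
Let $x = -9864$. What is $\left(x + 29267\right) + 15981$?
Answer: $35384$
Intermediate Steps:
$\left(x + 29267\right) + 15981 = \left(-9864 + 29267\right) + 15981 = 19403 + 15981 = 35384$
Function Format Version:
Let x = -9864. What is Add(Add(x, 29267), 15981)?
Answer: 35384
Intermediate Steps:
Add(Add(x, 29267), 15981) = Add(Add(-9864, 29267), 15981) = Add(19403, 15981) = 35384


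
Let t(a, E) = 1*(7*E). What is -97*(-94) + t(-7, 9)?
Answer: 9181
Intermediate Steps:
t(a, E) = 7*E
-97*(-94) + t(-7, 9) = -97*(-94) + 7*9 = 9118 + 63 = 9181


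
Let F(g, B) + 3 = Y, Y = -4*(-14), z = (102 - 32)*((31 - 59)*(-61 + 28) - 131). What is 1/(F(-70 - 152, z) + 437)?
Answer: 1/490 ≈ 0.0020408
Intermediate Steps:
z = 55510 (z = 70*(-28*(-33) - 131) = 70*(924 - 131) = 70*793 = 55510)
Y = 56
F(g, B) = 53 (F(g, B) = -3 + 56 = 53)
1/(F(-70 - 152, z) + 437) = 1/(53 + 437) = 1/490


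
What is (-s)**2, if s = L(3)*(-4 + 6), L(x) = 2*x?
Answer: 144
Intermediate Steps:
s = 12 (s = (2*3)*(-4 + 6) = 6*2 = 12)
(-s)**2 = (-1*12)**2 = (-12)**2 = 144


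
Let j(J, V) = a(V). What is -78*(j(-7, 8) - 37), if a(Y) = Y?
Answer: 2262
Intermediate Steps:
j(J, V) = V
-78*(j(-7, 8) - 37) = -78*(8 - 37) = -78*(-29) = 2262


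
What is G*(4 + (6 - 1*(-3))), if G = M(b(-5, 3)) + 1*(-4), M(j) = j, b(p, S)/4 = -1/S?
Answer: -208/3 ≈ -69.333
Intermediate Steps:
b(p, S) = -4/S (b(p, S) = 4*(-1/S) = -4/S)
G = -16/3 (G = -4/3 + 1*(-4) = -4*⅓ - 4 = -4/3 - 4 = -16/3 ≈ -5.3333)
G*(4 + (6 - 1*(-3))) = -16*(4 + (6 - 1*(-3)))/3 = -16*(4 + (6 + 3))/3 = -16*(4 + 9)/3 = -16/3*13 = -208/3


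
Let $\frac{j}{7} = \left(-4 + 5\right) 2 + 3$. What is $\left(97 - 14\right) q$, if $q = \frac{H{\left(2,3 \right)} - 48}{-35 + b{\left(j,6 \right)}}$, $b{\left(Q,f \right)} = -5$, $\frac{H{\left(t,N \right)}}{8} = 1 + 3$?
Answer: $\frac{166}{5} \approx 33.2$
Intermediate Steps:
$H{\left(t,N \right)} = 32$ ($H{\left(t,N \right)} = 8 \left(1 + 3\right) = 8 \cdot 4 = 32$)
$j = 35$ ($j = 7 \left(\left(-4 + 5\right) 2 + 3\right) = 7 \left(1 \cdot 2 + 3\right) = 7 \left(2 + 3\right) = 7 \cdot 5 = 35$)
$q = \frac{2}{5}$ ($q = \frac{32 - 48}{-35 - 5} = - \frac{16}{-40} = \left(-16\right) \left(- \frac{1}{40}\right) = \frac{2}{5} \approx 0.4$)
$\left(97 - 14\right) q = \left(97 - 14\right) \frac{2}{5} = 83 \cdot \frac{2}{5} = \frac{166}{5}$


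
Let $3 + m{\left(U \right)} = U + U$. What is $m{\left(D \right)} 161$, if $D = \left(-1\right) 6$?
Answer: $-2415$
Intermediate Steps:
$D = -6$
$m{\left(U \right)} = -3 + 2 U$ ($m{\left(U \right)} = -3 + \left(U + U\right) = -3 + 2 U$)
$m{\left(D \right)} 161 = \left(-3 + 2 \left(-6\right)\right) 161 = \left(-3 - 12\right) 161 = \left(-15\right) 161 = -2415$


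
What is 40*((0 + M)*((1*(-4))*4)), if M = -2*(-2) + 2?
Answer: -3840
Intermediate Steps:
M = 6 (M = 4 + 2 = 6)
40*((0 + M)*((1*(-4))*4)) = 40*((0 + 6)*((1*(-4))*4)) = 40*(6*(-4*4)) = 40*(6*(-16)) = 40*(-96) = -3840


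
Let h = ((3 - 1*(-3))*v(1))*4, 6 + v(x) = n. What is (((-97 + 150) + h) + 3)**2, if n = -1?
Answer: 12544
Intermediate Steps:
v(x) = -7 (v(x) = -6 - 1 = -7)
h = -168 (h = ((3 - 1*(-3))*(-7))*4 = ((3 + 3)*(-7))*4 = (6*(-7))*4 = -42*4 = -168)
(((-97 + 150) + h) + 3)**2 = (((-97 + 150) - 168) + 3)**2 = ((53 - 168) + 3)**2 = (-115 + 3)**2 = (-112)**2 = 12544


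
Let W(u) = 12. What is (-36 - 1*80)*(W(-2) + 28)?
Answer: -4640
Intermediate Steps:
(-36 - 1*80)*(W(-2) + 28) = (-36 - 1*80)*(12 + 28) = (-36 - 80)*40 = -116*40 = -4640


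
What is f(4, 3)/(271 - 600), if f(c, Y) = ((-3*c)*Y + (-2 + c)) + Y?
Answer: 31/329 ≈ 0.094225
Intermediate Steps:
f(c, Y) = -2 + Y + c - 3*Y*c (f(c, Y) = (-3*Y*c + (-2 + c)) + Y = (-2 + c - 3*Y*c) + Y = -2 + Y + c - 3*Y*c)
f(4, 3)/(271 - 600) = (-2 + 3 + 4 - 3*3*4)/(271 - 600) = (-2 + 3 + 4 - 36)/(-329) = -31*(-1/329) = 31/329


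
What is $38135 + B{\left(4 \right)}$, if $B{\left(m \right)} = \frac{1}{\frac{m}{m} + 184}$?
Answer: $\frac{7054976}{185} \approx 38135.0$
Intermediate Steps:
$B{\left(m \right)} = \frac{1}{185}$ ($B{\left(m \right)} = \frac{1}{1 + 184} = \frac{1}{185}$)
$38135 + B{\left(4 \right)} = 38135 + \frac{1}{185} = \frac{7054976}{185}$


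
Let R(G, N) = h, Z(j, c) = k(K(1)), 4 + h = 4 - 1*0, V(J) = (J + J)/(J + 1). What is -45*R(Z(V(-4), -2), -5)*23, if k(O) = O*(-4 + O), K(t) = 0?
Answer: 0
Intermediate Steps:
V(J) = 2*J/(1 + J) (V(J) = (2*J)/(1 + J) = 2*J/(1 + J))
h = 0 (h = -4 + (4 - 1*0) = -4 + (4 + 0) = -4 + 4 = 0)
Z(j, c) = 0 (Z(j, c) = 0*(-4 + 0) = 0*(-4) = 0)
R(G, N) = 0
-45*R(Z(V(-4), -2), -5)*23 = -45*0*23 = 0*23 = 0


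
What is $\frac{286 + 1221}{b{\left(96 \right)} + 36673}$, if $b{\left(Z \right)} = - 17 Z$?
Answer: $\frac{1507}{35041} \approx 0.043007$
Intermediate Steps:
$\frac{286 + 1221}{b{\left(96 \right)} + 36673} = \frac{286 + 1221}{\left(-17\right) 96 + 36673} = \frac{1507}{-1632 + 36673} = \frac{1507}{35041}$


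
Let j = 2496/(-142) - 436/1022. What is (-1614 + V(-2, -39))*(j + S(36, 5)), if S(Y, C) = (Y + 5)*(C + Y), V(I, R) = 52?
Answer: -1327373410/511 ≈ -2.5976e+6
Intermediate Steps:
S(Y, C) = (5 + Y)*(C + Y)
j = -653206/36281 (j = 2496*(-1/142) - 436*1/1022 = -1248/71 - 218/511 = -653206/36281 ≈ -18.004)
(-1614 + V(-2, -39))*(j + S(36, 5)) = (-1614 + 52)*(-653206/36281 + (36**2 + 5*5 + 5*36 + 5*36)) = -1562*(-653206/36281 + (1296 + 25 + 180 + 180)) = -1562*(-653206/36281 + 1681) = -1562*60335155/36281 = -1327373410/511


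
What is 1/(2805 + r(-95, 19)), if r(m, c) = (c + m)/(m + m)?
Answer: 5/14027 ≈ 0.00035646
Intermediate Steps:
r(m, c) = (c + m)/(2*m) (r(m, c) = (c + m)/((2*m)) = (c + m)*(1/(2*m)) = (c + m)/(2*m))
1/(2805 + r(-95, 19)) = 1/(2805 + (½)*(19 - 95)/(-95)) = 1/(2805 + (½)*(-1/95)*(-76)) = 1/(2805 + ⅖) = 1/(14027/5) = 5/14027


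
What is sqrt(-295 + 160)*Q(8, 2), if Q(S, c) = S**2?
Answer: 192*I*sqrt(15) ≈ 743.61*I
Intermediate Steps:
sqrt(-295 + 160)*Q(8, 2) = sqrt(-295 + 160)*8**2 = sqrt(-135)*64 = (3*I*sqrt(15))*64 = 192*I*sqrt(15)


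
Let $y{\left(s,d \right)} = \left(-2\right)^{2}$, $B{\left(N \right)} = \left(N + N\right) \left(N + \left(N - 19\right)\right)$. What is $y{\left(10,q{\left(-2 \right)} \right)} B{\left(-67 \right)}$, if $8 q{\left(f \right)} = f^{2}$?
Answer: $82008$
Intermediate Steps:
$B{\left(N \right)} = 2 N \left(-19 + 2 N\right)$ ($B{\left(N \right)} = 2 N \left(N + \left(N - 19\right)\right) = 2 N \left(N + \left(-19 + N\right)\right) = 2 N \left(-19 + 2 N\right)$)
$q{\left(f \right)} = \frac{f^{2}}{8}$
$y{\left(s,d \right)} = 4$
$y{\left(10,q{\left(-2 \right)} \right)} B{\left(-67 \right)} = 4 \cdot 2 \left(-67\right) \left(-19 + 2 \left(-67\right)\right) = 4 \cdot 2 \left(-67\right) \left(-19 - 134\right) = 4 \cdot 2 \left(-67\right) \left(-153\right) = 4 \cdot 20502 = 82008$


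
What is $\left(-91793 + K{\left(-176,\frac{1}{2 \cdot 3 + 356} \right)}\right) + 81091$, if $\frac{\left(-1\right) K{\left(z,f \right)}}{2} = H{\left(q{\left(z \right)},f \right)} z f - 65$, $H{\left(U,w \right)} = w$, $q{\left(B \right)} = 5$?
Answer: $- \frac{346349204}{32761} \approx -10572.0$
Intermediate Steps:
$K{\left(z,f \right)} = 130 - 2 z f^{2}$ ($K{\left(z,f \right)} = - 2 \left(f z f - 65\right) = - 2 \left(z f^{2} - 65\right) = - 2 \left(-65 + z f^{2}\right) = 130 - 2 z f^{2}$)
$\left(-91793 + K{\left(-176,\frac{1}{2 \cdot 3 + 356} \right)}\right) + 81091 = \left(-91793 + \left(130 - - 352 \left(\frac{1}{2 \cdot 3 + 356}\right)^{2}\right)\right) + 81091 = \left(-91793 + \left(130 - - 352 \left(\frac{1}{6 + 356}\right)^{2}\right)\right) + 81091 = \left(-91793 + \left(130 - - 352 \left(\frac{1}{362}\right)^{2}\right)\right) + 81091 = \left(-91793 + \left(130 - - \frac{352}{131044}\right)\right) + 81091 = \left(-91793 + \left(130 - \left(-352\right) \frac{1}{131044}\right)\right) + 81091 = \left(-91793 + \left(130 + \frac{88}{32761}\right)\right) + 81091 = \left(-91793 + \frac{4259018}{32761}\right) + 81091 = - \frac{3002971455}{32761} + 81091 = - \frac{346349204}{32761}$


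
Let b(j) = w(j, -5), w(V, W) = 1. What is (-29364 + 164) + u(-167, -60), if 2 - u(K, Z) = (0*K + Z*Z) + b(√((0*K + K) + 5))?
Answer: -32799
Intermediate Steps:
b(j) = 1
u(K, Z) = 1 - Z² (u(K, Z) = 2 - ((0*K + Z*Z) + 1) = 2 - ((0 + Z²) + 1) = 2 - (Z² + 1) = 2 - (1 + Z²) = 2 + (-1 - Z²) = 1 - Z²)
(-29364 + 164) + u(-167, -60) = (-29364 + 164) + (1 - 1*(-60)²) = -29200 + (1 - 1*3600) = -29200 + (1 - 3600) = -29200 - 3599 = -32799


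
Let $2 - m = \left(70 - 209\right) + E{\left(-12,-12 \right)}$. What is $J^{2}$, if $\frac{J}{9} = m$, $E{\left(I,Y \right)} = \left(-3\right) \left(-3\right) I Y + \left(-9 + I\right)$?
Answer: $104162436$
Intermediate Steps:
$E{\left(I,Y \right)} = -9 + I + 9 I Y$ ($E{\left(I,Y \right)} = 9 I Y + \left(-9 + I\right) = -9 + I + 9 I Y$)
$m = -1134$ ($m = 2 - \left(\left(70 - 209\right) - \left(21 - 1296\right)\right) = 2 - \left(-139 - -1275\right) = 2 - \left(-139 + 1275\right) = 2 - 1136 = -1134$)
$J = -10206$ ($J = 9 \left(-1134\right) = -10206$)
$J^{2} = \left(-10206\right)^{2} = 104162436$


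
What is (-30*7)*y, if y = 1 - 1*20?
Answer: 3990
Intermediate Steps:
y = -19 (y = 1 - 20 = -19)
(-30*7)*y = -30*7*(-19) = -210*(-19) = 3990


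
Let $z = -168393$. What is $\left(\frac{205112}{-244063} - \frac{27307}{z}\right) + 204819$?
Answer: $\frac{8417725952160946}{41098500759} \approx 2.0482 \cdot 10^{5}$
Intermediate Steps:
$\left(\frac{205112}{-244063} - \frac{27307}{z}\right) + 204819 = \left(\frac{205112}{-244063} - \frac{27307}{-168393}\right) + 204819 = \left(205112 \left(- \frac{1}{244063}\right) - - \frac{27307}{168393}\right) + 204819 = \left(- \frac{205112}{244063} + \frac{27307}{168393}\right) + 204819 = - \frac{27874796675}{41098500759} + 204819 = \frac{8417725952160946}{41098500759}$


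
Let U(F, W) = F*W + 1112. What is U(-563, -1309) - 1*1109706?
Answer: -371627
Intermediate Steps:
U(F, W) = 1112 + F*W
U(-563, -1309) - 1*1109706 = (1112 - 563*(-1309)) - 1*1109706 = (1112 + 736967) - 1109706 = 738079 - 1109706 = -371627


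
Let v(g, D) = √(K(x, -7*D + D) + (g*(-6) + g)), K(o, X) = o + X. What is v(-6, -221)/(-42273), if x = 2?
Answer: -√1358/42273 ≈ -0.00087174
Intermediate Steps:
K(o, X) = X + o
v(g, D) = √(2 - 6*D - 5*g) (v(g, D) = √(((-7*D + D) + 2) + (g*(-6) + g)) = √((-6*D + 2) + (-6*g + g)) = √((2 - 6*D) - 5*g) = √(2 - 6*D - 5*g))
v(-6, -221)/(-42273) = √(2 - 6*(-221) - 5*(-6))/(-42273) = √(2 + 1326 + 30)*(-1/42273) = √1358*(-1/42273) = -√1358/42273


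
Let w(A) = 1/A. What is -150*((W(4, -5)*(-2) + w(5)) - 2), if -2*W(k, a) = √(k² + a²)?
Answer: 270 - 150*√41 ≈ -690.47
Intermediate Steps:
W(k, a) = -√(a² + k²)/2 (W(k, a) = -√(k² + a²)/2 = -√(a² + k²)/2)
-150*((W(4, -5)*(-2) + w(5)) - 2) = -150*((-√((-5)² + 4²)/2*(-2) + 1/5) - 2) = -150*((-√(25 + 16)/2*(-2) + ⅕) - 2) = -150*((-√41/2*(-2) + ⅕) - 2) = -150*((√41 + ⅕) - 2) = -150*((⅕ + √41) - 2) = -150*(-9/5 + √41) = 270 - 150*√41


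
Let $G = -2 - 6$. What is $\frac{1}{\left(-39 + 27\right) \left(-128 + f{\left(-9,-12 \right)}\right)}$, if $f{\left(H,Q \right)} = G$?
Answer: $\frac{1}{1632} \approx 0.00061275$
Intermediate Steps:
$G = -8$ ($G = -2 - 6 = -8$)
$f{\left(H,Q \right)} = -8$
$\frac{1}{\left(-39 + 27\right) \left(-128 + f{\left(-9,-12 \right)}\right)} = \frac{1}{\left(-39 + 27\right) \left(-128 - 8\right)} = \frac{1}{\left(-12\right) \left(-136\right)} = \frac{1}{1632}$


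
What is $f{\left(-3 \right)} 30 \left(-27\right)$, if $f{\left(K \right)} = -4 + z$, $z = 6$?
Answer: $-1620$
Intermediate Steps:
$f{\left(K \right)} = 2$ ($f{\left(K \right)} = -4 + 6 = 2$)
$f{\left(-3 \right)} 30 \left(-27\right) = 2 \cdot 30 \left(-27\right) = 60 \left(-27\right) = -1620$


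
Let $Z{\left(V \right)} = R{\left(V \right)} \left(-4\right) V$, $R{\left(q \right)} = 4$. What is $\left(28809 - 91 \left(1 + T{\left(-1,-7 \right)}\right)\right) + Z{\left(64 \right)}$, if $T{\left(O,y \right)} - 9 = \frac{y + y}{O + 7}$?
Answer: $\frac{81262}{3} \approx 27087.0$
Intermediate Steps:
$T{\left(O,y \right)} = 9 + \frac{2 y}{7 + O}$ ($T{\left(O,y \right)} = 9 + \frac{y + y}{O + 7} = 9 + \frac{2 y}{7 + O}$)
$Z{\left(V \right)} = - 16 V$ ($Z{\left(V \right)} = 4 \left(-4\right) V = - 16 V$)
$\left(28809 - 91 \left(1 + T{\left(-1,-7 \right)}\right)\right) + Z{\left(64 \right)} = \left(28809 - 91 \left(1 + \frac{63 + 2 \left(-7\right) + 9 \left(-1\right)}{7 - 1}\right)\right) - 1024 = \left(28809 - 91 \left(1 + \frac{63 - 14 - 9}{6}\right)\right) - 1024 = \left(28809 - 91 \left(1 + \frac{1}{6} \cdot 40\right)\right) - 1024 = \left(28809 - 91 \left(1 + \frac{20}{3}\right)\right) - 1024 = \left(28809 - \frac{2093}{3}\right) - 1024 = \frac{84334}{3} - 1024 = \frac{81262}{3}$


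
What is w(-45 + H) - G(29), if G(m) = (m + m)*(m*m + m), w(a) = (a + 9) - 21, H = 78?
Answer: -50439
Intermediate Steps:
w(a) = -12 + a (w(a) = (9 + a) - 21 = -12 + a)
G(m) = 2*m*(m + m²) (G(m) = (2*m)*(m² + m) = (2*m)*(m + m²) = 2*m*(m + m²))
w(-45 + H) - G(29) = (-12 + (-45 + 78)) - 2*29²*(1 + 29) = (-12 + 33) - 2*841*30 = 21 - 1*50460 = 21 - 50460 = -50439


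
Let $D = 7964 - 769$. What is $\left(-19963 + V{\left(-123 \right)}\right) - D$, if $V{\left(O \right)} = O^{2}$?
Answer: $-12029$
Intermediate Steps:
$D = 7195$ ($D = 7964 - 769 = 7195$)
$\left(-19963 + V{\left(-123 \right)}\right) - D = \left(-19963 + \left(-123\right)^{2}\right) - 7195 = \left(-19963 + 15129\right) - 7195 = -4834 - 7195 = -12029$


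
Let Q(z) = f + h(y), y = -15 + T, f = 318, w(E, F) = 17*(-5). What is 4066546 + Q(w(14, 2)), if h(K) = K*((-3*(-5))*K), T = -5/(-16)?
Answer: 1041945559/256 ≈ 4.0701e+6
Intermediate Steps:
T = 5/16 (T = -5*(-1/16) = 5/16 ≈ 0.31250)
w(E, F) = -85
y = -235/16 (y = -15 + 5/16 = -235/16 ≈ -14.688)
h(K) = 15*K² (h(K) = K*(15*K) = 15*K²)
Q(z) = 909783/256 (Q(z) = 318 + 15*(-235/16)² = 318 + 15*(55225/256) = 318 + 828375/256 = 909783/256)
4066546 + Q(w(14, 2)) = 4066546 + 909783/256 = 1041945559/256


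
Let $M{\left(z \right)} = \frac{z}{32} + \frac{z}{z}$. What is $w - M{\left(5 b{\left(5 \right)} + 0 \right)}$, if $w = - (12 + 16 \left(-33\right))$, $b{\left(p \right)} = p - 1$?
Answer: $\frac{4115}{8} \approx 514.38$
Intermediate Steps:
$b{\left(p \right)} = -1 + p$
$M{\left(z \right)} = 1 + \frac{z}{32}$ ($M{\left(z \right)} = z \frac{1}{32} + 1 = \frac{z}{32} + 1 = 1 + \frac{z}{32}$)
$w = 516$ ($w = - (12 - 528) = \left(-1\right) \left(-516\right) = 516$)
$w - M{\left(5 b{\left(5 \right)} + 0 \right)} = 516 - \left(1 + \frac{5 \left(-1 + 5\right) + 0}{32}\right) = 516 - \left(1 + \frac{5 \cdot 4 + 0}{32}\right) = 516 - \left(1 + \frac{20 + 0}{32}\right) = 516 - \left(1 + \frac{1}{32} \cdot 20\right) = 516 - \left(1 + \frac{5}{8}\right) = 516 - \frac{13}{8} = \frac{4115}{8}$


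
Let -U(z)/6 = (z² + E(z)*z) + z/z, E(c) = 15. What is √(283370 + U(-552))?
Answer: 2*I*√373795 ≈ 1222.8*I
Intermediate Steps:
U(z) = -6 - 90*z - 6*z² (U(z) = -6*((z² + 15*z) + z/z) = -6*((z² + 15*z) + 1) = -6*(1 + z² + 15*z) = -6 - 90*z - 6*z²)
√(283370 + U(-552)) = √(283370 + (-6 - 90*(-552) - 6*(-552)²)) = √(283370 + (-6 + 49680 - 6*304704)) = √(283370 + (-6 + 49680 - 1828224)) = √(283370 - 1778550) = √(-1495180) = 2*I*√373795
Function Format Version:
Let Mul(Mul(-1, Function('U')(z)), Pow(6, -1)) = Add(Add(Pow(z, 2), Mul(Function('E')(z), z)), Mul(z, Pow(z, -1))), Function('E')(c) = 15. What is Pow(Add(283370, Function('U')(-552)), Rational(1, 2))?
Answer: Mul(2, I, Pow(373795, Rational(1, 2))) ≈ Mul(1222.8, I)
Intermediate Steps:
Function('U')(z) = Add(-6, Mul(-90, z), Mul(-6, Pow(z, 2))) (Function('U')(z) = Mul(-6, Add(Add(Pow(z, 2), Mul(15, z)), Mul(z, Pow(z, -1)))) = Mul(-6, Add(Add(Pow(z, 2), Mul(15, z)), 1)) = Mul(-6, Add(1, Pow(z, 2), Mul(15, z))) = Add(-6, Mul(-90, z), Mul(-6, Pow(z, 2))))
Pow(Add(283370, Function('U')(-552)), Rational(1, 2)) = Pow(Add(283370, Add(-6, Mul(-90, -552), Mul(-6, Pow(-552, 2)))), Rational(1, 2)) = Pow(Add(283370, Add(-6, 49680, Mul(-6, 304704))), Rational(1, 2)) = Pow(Add(283370, Add(-6, 49680, -1828224)), Rational(1, 2)) = Pow(Add(283370, -1778550), Rational(1, 2)) = Pow(-1495180, Rational(1, 2)) = Mul(2, I, Pow(373795, Rational(1, 2)))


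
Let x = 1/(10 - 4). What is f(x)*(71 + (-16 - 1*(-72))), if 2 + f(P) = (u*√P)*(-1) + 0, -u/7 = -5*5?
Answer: -254 - 22225*√6/6 ≈ -9327.3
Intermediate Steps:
u = 175 (u = -(-35)*5 = -7*(-25) = 175)
x = ⅙ (x = 1/6 = ⅙ ≈ 0.16667)
f(P) = -2 - 175*√P (f(P) = -2 + ((175*√P)*(-1) + 0) = -2 + (-175*√P + 0) = -2 - 175*√P)
f(x)*(71 + (-16 - 1*(-72))) = (-2 - 175*√6/6)*(71 + (-16 - 1*(-72))) = (-2 - 175*√6/6)*(71 + (-16 + 72)) = (-2 - 175*√6/6)*(71 + 56) = (-2 - 175*√6/6)*127 = -254 - 22225*√6/6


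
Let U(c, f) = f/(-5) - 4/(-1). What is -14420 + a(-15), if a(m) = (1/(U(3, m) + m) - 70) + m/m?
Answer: -115913/8 ≈ -14489.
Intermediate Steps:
U(c, f) = 4 - f/5 (U(c, f) = f*(-⅕) - 4*(-1) = -f/5 + 4 = 4 - f/5)
a(m) = -69 + 1/(4 + 4*m/5) (a(m) = (1/((4 - m/5) + m) - 70) + m/m = (1/(4 + 4*m/5) - 70) + 1 = (-70 + 1/(4 + 4*m/5)) + 1 = -69 + 1/(4 + 4*m/5))
-14420 + a(-15) = -14420 + (-1375 - 276*(-15))/(4*(5 - 15)) = -14420 + (¼)*(-1375 + 4140)/(-10) = -14420 + (¼)*(-⅒)*2765 = -14420 - 553/8 = -115913/8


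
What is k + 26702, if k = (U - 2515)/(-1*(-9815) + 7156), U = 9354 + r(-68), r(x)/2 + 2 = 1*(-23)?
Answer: 151055477/5657 ≈ 26702.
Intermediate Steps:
r(x) = -50 (r(x) = -4 + 2*(1*(-23)) = -4 + 2*(-23) = -4 - 46 = -50)
U = 9304 (U = 9354 - 50 = 9304)
k = 2263/5657 (k = (9304 - 2515)/(-1*(-9815) + 7156) = 6789/(9815 + 7156) = 6789/16971 = 6789*(1/16971) = 2263/5657 ≈ 0.40004)
k + 26702 = 2263/5657 + 26702 = 151055477/5657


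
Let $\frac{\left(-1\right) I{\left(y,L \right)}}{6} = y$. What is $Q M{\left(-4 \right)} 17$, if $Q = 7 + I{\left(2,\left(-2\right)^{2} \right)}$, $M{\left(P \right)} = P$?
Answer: $340$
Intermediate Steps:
$I{\left(y,L \right)} = - 6 y$
$Q = -5$ ($Q = 7 - 12 = -5$)
$Q M{\left(-4 \right)} 17 = \left(-5\right) \left(-4\right) 17 = 20 \cdot 17 = 340$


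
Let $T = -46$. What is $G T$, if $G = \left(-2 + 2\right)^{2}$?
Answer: $0$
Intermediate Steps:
$G = 0$ ($G = 0^{2} = 0$)
$G T = 0 \left(-46\right) = 0$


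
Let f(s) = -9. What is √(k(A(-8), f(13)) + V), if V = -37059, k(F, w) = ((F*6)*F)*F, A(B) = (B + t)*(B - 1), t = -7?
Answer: √14725191 ≈ 3837.3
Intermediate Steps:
A(B) = (-1 + B)*(-7 + B) (A(B) = (B - 7)*(B - 1) = (-7 + B)*(-1 + B) = (-1 + B)*(-7 + B))
k(F, w) = 6*F³ (k(F, w) = ((6*F)*F)*F = (6*F²)*F = 6*F³)
√(k(A(-8), f(13)) + V) = √(6*(7 + (-8)² - 8*(-8))³ - 37059) = √(6*(7 + 64 + 64)³ - 37059) = √(6*135³ - 37059) = √(6*2460375 - 37059) = √(14762250 - 37059) = √14725191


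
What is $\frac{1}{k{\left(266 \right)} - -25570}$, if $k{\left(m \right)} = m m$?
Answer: $\frac{1}{96326} \approx 1.0381 \cdot 10^{-5}$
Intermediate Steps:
$k{\left(m \right)} = m^{2}$
$\frac{1}{k{\left(266 \right)} - -25570} = \frac{1}{266^{2} - -25570} = \frac{1}{70756 + 25570} = \frac{1}{96326}$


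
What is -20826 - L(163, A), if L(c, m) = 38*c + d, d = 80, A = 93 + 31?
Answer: -27100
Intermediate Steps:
A = 124
L(c, m) = 80 + 38*c (L(c, m) = 38*c + 80 = 80 + 38*c)
-20826 - L(163, A) = -20826 - (80 + 38*163) = -20826 - (80 + 6194) = -20826 - 1*6274 = -20826 - 6274 = -27100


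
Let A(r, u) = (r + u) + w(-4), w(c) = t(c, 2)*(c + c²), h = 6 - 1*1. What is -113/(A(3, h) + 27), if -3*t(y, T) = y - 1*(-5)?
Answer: -113/31 ≈ -3.6452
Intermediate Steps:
h = 5 (h = 6 - 1 = 5)
t(y, T) = -5/3 - y/3 (t(y, T) = -(y - 1*(-5))/3 = -(y + 5)/3 = -(5 + y)/3 = -5/3 - y/3)
w(c) = (-5/3 - c/3)*(c + c²)
A(r, u) = -4 + r + u (A(r, u) = (r + u) - ⅓*(-4)*(1 - 4)*(5 - 4) = (r + u) - ⅓*(-4)*(-3)*1 = (r + u) - 4 = -4 + r + u)
-113/(A(3, h) + 27) = -113/((-4 + 3 + 5) + 27) = -113/(4 + 27) = -113/31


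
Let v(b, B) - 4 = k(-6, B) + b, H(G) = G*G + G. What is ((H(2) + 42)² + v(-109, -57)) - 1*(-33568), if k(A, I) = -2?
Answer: 35765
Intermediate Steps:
H(G) = G + G² (H(G) = G² + G = G + G²)
v(b, B) = 2 + b (v(b, B) = 4 + (-2 + b) = 2 + b)
((H(2) + 42)² + v(-109, -57)) - 1*(-33568) = ((2*(1 + 2) + 42)² + (2 - 109)) - 1*(-33568) = ((2*3 + 42)² - 107) + 33568 = ((6 + 42)² - 107) + 33568 = (48² - 107) + 33568 = (2304 - 107) + 33568 = 2197 + 33568 = 35765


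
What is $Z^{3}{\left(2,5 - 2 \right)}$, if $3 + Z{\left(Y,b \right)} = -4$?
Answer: $-343$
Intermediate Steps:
$Z{\left(Y,b \right)} = -7$ ($Z{\left(Y,b \right)} = -3 - 4 = -7$)
$Z^{3}{\left(2,5 - 2 \right)} = \left(-7\right)^{3} = -343$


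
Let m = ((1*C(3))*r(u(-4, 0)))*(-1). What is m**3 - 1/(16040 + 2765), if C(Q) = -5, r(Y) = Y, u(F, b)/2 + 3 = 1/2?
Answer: -293828126/18805 ≈ -15625.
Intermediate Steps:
u(F, b) = -5 (u(F, b) = -6 + 2/2 = -6 + 2*(1/2) = -6 + 1 = -5)
m = -25 (m = ((1*(-5))*(-5))*(-1) = -5*(-5)*(-1) = 25*(-1) = -25)
m**3 - 1/(16040 + 2765) = (-25)**3 - 1/(16040 + 2765) = -15625 - 1/18805 = -293828126/18805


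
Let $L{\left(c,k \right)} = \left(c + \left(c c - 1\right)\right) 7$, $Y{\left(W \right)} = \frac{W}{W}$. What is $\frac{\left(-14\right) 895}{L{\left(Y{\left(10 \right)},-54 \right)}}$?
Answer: $-1790$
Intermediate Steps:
$Y{\left(W \right)} = 1$
$L{\left(c,k \right)} = -7 + 7 c + 7 c^{2}$ ($L{\left(c,k \right)} = \left(c + \left(c^{2} - 1\right)\right) 7 = \left(c + \left(-1 + c^{2}\right)\right) 7 = \left(-1 + c + c^{2}\right) 7 = -7 + 7 c + 7 c^{2}$)
$\frac{\left(-14\right) 895}{L{\left(Y{\left(10 \right)},-54 \right)}} = \frac{\left(-14\right) 895}{-7 + 7 \cdot 1 + 7 \cdot 1^{2}} = - \frac{12530}{-7 + 7 + 7 \cdot 1} = - \frac{12530}{-7 + 7 + 7} = - \frac{12530}{7} = \left(-12530\right) \frac{1}{7} = -1790$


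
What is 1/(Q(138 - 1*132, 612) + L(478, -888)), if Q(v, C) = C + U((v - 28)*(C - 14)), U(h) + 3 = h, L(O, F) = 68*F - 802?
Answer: -1/73733 ≈ -1.3562e-5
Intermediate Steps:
L(O, F) = -802 + 68*F
U(h) = -3 + h
Q(v, C) = -3 + C + (-28 + v)*(-14 + C) (Q(v, C) = C + (-3 + (v - 28)*(C - 14)) = C + (-3 + (-28 + v)*(-14 + C)) = -3 + C + (-28 + v)*(-14 + C))
1/(Q(138 - 1*132, 612) + L(478, -888)) = 1/((389 - 27*612 - 14*(138 - 1*132) + 612*(138 - 1*132)) + (-802 + 68*(-888))) = 1/((389 - 16524 - 14*(138 - 132) + 612*(138 - 132)) + (-802 - 60384)) = 1/((389 - 16524 - 14*6 + 612*6) - 61186) = 1/((389 - 16524 - 84 + 3672) - 61186) = 1/(-12547 - 61186) = 1/(-73733) = -1/73733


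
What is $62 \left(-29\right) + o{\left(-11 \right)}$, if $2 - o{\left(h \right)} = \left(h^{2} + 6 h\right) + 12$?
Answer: $-1863$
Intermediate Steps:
$o{\left(h \right)} = -10 - h^{2} - 6 h$ ($o{\left(h \right)} = 2 - \left(\left(h^{2} + 6 h\right) + 12\right) = 2 - \left(12 + h^{2} + 6 h\right) = -10 - h^{2} - 6 h$)
$62 \left(-29\right) + o{\left(-11 \right)} = 62 \left(-29\right) - 65 = -1798 - 65 = -1863$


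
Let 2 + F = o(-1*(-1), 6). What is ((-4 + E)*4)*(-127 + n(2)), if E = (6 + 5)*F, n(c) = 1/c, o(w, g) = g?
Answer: -20240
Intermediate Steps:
F = 4 (F = -2 + 6 = 4)
E = 44 (E = (6 + 5)*4 = 11*4 = 44)
((-4 + E)*4)*(-127 + n(2)) = ((-4 + 44)*4)*(-127 + 1/2) = (40*4)*(-127 + 1/2) = 160*(-253/2) = -20240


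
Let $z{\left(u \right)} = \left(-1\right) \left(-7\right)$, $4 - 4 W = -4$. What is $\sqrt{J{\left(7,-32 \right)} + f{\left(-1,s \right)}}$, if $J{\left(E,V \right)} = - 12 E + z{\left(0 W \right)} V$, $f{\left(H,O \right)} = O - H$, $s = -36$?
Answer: $7 i \sqrt{7} \approx 18.52 i$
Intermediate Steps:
$W = 2$ ($W = 1 - -1 = 1 + 1 = 2$)
$z{\left(u \right)} = 7$
$J{\left(E,V \right)} = - 12 E + 7 V$
$\sqrt{J{\left(7,-32 \right)} + f{\left(-1,s \right)}} = \sqrt{\left(\left(-12\right) 7 + 7 \left(-32\right)\right) - 35} = \sqrt{\left(-84 - 224\right) + \left(-36 + 1\right)} = \sqrt{-308 - 35} = \sqrt{-343} = 7 i \sqrt{7}$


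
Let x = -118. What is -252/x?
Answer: 126/59 ≈ 2.1356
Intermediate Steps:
-252/x = -252/(-118) = -252*(-1/118) = 126/59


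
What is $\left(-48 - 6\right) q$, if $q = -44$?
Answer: $2376$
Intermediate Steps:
$\left(-48 - 6\right) q = \left(-48 - 6\right) \left(-44\right) = \left(-54\right) \left(-44\right) = 2376$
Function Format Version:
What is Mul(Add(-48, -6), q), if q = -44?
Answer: 2376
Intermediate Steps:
Mul(Add(-48, -6), q) = Mul(Add(-48, -6), -44) = Mul(-54, -44) = 2376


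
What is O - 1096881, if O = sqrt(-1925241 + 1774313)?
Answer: -1096881 + 4*I*sqrt(9433) ≈ -1.0969e+6 + 388.49*I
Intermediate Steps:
O = 4*I*sqrt(9433) (O = sqrt(-150928) = 4*I*sqrt(9433) ≈ 388.49*I)
O - 1096881 = 4*I*sqrt(9433) - 1096881 = -1096881 + 4*I*sqrt(9433)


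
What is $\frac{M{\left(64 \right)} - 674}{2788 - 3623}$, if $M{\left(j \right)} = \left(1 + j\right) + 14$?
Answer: $\frac{119}{167} \approx 0.71257$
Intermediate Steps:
$M{\left(j \right)} = 15 + j$
$\frac{M{\left(64 \right)} - 674}{2788 - 3623} = \frac{\left(15 + 64\right) - 674}{2788 - 3623} = \frac{79 - 674}{-835} = \left(-595\right) \left(- \frac{1}{835}\right) = \frac{119}{167}$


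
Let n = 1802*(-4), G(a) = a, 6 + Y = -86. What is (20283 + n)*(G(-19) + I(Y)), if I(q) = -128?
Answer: -1922025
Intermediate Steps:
Y = -92 (Y = -6 - 86 = -92)
n = -7208
(20283 + n)*(G(-19) + I(Y)) = (20283 - 7208)*(-19 - 128) = 13075*(-147) = -1922025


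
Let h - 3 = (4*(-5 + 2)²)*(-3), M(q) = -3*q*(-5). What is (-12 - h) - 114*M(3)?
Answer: -5037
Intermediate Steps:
M(q) = 15*q
h = -105 (h = 3 + (4*(-5 + 2)²)*(-3) = 3 + (4*(-3)²)*(-3) = 3 + (4*9)*(-3) = 3 + 36*(-3) = 3 - 108 = -105)
(-12 - h) - 114*M(3) = (-12 - 1*(-105)) - 1710*3 = (-12 + 105) - 114*45 = 93 - 5130 = -5037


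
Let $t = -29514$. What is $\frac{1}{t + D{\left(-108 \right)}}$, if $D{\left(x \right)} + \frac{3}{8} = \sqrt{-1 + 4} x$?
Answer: $- \frac{23320}{688247577} + \frac{256 \sqrt{3}}{2064742731} \approx -3.3668 \cdot 10^{-5}$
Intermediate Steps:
$D{\left(x \right)} = - \frac{3}{8} + x \sqrt{3}$ ($D{\left(x \right)} = - \frac{3}{8} + \sqrt{-1 + 4} x = - \frac{3}{8} + \sqrt{3} x = - \frac{3}{8} + x \sqrt{3}$)
$\frac{1}{t + D{\left(-108 \right)}} = \frac{1}{-29514 - \left(\frac{3}{8} + 108 \sqrt{3}\right)} = \frac{1}{- \frac{236115}{8} - 108 \sqrt{3}}$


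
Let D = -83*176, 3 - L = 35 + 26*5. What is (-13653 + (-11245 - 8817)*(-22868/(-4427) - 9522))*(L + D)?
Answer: -12483193420305370/4427 ≈ -2.8198e+12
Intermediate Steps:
L = -162 (L = 3 - (35 + 26*5) = 3 - (35 + 130) = 3 - 1*165 = 3 - 165 = -162)
D = -14608
(-13653 + (-11245 - 8817)*(-22868/(-4427) - 9522))*(L + D) = (-13653 + (-11245 - 8817)*(-22868/(-4427) - 9522))*(-162 - 14608) = (-13653 - 20062*(-22868*(-1/4427) - 9522))*(-14770) = (-13653 - 20062*(22868/4427 - 9522))*(-14770) = (-13653 - 20062*(-42131026/4427))*(-14770) = (-13653 + 845232643612/4427)*(-14770) = (845172201781/4427)*(-14770) = -12483193420305370/4427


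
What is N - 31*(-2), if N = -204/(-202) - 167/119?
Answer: 740449/12019 ≈ 61.607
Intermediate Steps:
N = -4729/12019 (N = -204*(-1/202) - 167*1/119 = 102/101 - 167/119 = -4729/12019 ≈ -0.39346)
N - 31*(-2) = -4729/12019 - 31*(-2) = -4729/12019 - 1*(-62) = -4729/12019 + 62 = 740449/12019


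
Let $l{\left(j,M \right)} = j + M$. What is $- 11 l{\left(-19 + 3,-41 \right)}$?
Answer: $627$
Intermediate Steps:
$l{\left(j,M \right)} = M + j$
$- 11 l{\left(-19 + 3,-41 \right)} = - 11 \left(-41 + \left(-19 + 3\right)\right) = - 11 \left(-41 - 16\right) = \left(-11\right) \left(-57\right) = 627$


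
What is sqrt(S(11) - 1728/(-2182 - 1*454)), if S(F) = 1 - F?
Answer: I*sqrt(4058122)/659 ≈ 3.0569*I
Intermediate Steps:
sqrt(S(11) - 1728/(-2182 - 1*454)) = sqrt((1 - 1*11) - 1728/(-2182 - 1*454)) = sqrt((1 - 11) - 1728/(-2182 - 454)) = sqrt(-10 - 1728/(-2636)) = sqrt(-10 - 1728*(-1/2636)) = sqrt(-10 + 432/659) = sqrt(-6158/659) = I*sqrt(4058122)/659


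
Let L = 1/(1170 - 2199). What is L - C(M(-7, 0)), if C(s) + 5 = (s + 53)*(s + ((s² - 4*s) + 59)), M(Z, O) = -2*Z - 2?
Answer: -11164651/1029 ≈ -10850.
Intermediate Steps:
M(Z, O) = -2 - 2*Z
L = -1/1029 (L = 1/(-1029) = -1/1029 ≈ -0.00097182)
C(s) = -5 + (53 + s)*(59 + s² - 3*s) (C(s) = -5 + (s + 53)*(s + ((s² - 4*s) + 59)) = -5 + (53 + s)*(s + (59 + s² - 4*s)) = -5 + (53 + s)*(59 + s² - 3*s))
L - C(M(-7, 0)) = -1/1029 - (3122 + (-2 - 2*(-7))³ - 100*(-2 - 2*(-7)) + 50*(-2 - 2*(-7))²) = -1/1029 - (3122 + (-2 + 14)³ - 100*(-2 + 14) + 50*(-2 + 14)²) = -1/1029 - (3122 + 12³ - 100*12 + 50*12²) = -1/1029 - (3122 + 1728 - 1200 + 50*144) = -1/1029 - (3122 + 1728 - 1200 + 7200) = -1/1029 - 1*10850 = -1/1029 - 10850 = -11164651/1029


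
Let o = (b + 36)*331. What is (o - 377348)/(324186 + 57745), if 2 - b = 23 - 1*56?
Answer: -353847/381931 ≈ -0.92647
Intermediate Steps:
b = 35 (b = 2 - (23 - 1*56) = 2 - (23 - 56) = 2 - 1*(-33) = 2 + 33 = 35)
o = 23501 (o = (35 + 36)*331 = 71*331 = 23501)
(o - 377348)/(324186 + 57745) = (23501 - 377348)/(324186 + 57745) = -353847/381931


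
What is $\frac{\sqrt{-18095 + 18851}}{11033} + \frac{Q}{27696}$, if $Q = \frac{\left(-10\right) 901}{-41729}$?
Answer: $\frac{4505}{577863192} + \frac{6 \sqrt{21}}{11033} \approx 0.0024999$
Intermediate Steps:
$Q = \frac{9010}{41729}$ ($Q = \left(-9010\right) \left(- \frac{1}{41729}\right) = \frac{9010}{41729} \approx 0.21592$)
$\frac{\sqrt{-18095 + 18851}}{11033} + \frac{Q}{27696} = \frac{\sqrt{-18095 + 18851}}{11033} + \frac{9010}{41729 \cdot 27696} = \sqrt{756} \cdot \frac{1}{11033} + \frac{9010}{41729} \cdot \frac{1}{27696} = 6 \sqrt{21} \cdot \frac{1}{11033} + \frac{4505}{577863192} = \frac{6 \sqrt{21}}{11033} + \frac{4505}{577863192} = \frac{4505}{577863192} + \frac{6 \sqrt{21}}{11033}$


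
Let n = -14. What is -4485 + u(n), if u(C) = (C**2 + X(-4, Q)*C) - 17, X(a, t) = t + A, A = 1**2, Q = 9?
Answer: -4446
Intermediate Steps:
A = 1
X(a, t) = 1 + t (X(a, t) = t + 1 = 1 + t)
u(C) = -17 + C**2 + 10*C (u(C) = (C**2 + (1 + 9)*C) - 17 = (C**2 + 10*C) - 17 = -17 + C**2 + 10*C)
-4485 + u(n) = -4485 + (-17 + (-14)**2 + 10*(-14)) = -4485 + (-17 + 196 - 140) = -4485 + 39 = -4446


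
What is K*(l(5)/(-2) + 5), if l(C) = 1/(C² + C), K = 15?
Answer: 299/4 ≈ 74.750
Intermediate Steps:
l(C) = 1/(C + C²)
K*(l(5)/(-2) + 5) = 15*((1/(5*(1 + 5)))/(-2) + 5) = 15*(((⅕)/6)*(-½) + 5) = 15*(((⅕)*(⅙))*(-½) + 5) = 15*((1/30)*(-½) + 5) = 15*(-1/60 + 5) = 15*(299/60) = 299/4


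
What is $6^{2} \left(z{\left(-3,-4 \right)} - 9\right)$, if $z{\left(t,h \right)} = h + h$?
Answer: $-612$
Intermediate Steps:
$z{\left(t,h \right)} = 2 h$
$6^{2} \left(z{\left(-3,-4 \right)} - 9\right) = 6^{2} \left(2 \left(-4\right) - 9\right) = 36 \left(-8 - 9\right) = 36 \left(-17\right) = -612$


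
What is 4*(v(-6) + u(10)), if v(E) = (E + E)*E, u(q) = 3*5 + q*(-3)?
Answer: 228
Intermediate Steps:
u(q) = 15 - 3*q
v(E) = 2*E**2 (v(E) = (2*E)*E = 2*E**2)
4*(v(-6) + u(10)) = 4*(2*(-6)**2 + (15 - 3*10)) = 4*(2*36 + (15 - 30)) = 4*(72 - 15) = 4*57 = 228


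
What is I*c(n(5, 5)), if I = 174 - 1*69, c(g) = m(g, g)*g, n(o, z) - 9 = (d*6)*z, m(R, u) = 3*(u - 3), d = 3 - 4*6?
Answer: 122063760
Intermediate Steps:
d = -21 (d = 3 - 24 = -21)
m(R, u) = -9 + 3*u (m(R, u) = 3*(-3 + u) = -9 + 3*u)
n(o, z) = 9 - 126*z (n(o, z) = 9 + (-21*6)*z = 9 - 126*z)
c(g) = g*(-9 + 3*g) (c(g) = (-9 + 3*g)*g = g*(-9 + 3*g))
I = 105 (I = 174 - 69 = 105)
I*c(n(5, 5)) = 105*(3*(9 - 126*5)*(-3 + (9 - 126*5))) = 105*(3*(9 - 630)*(-3 + (9 - 630))) = 105*(3*(-621)*(-3 - 621)) = 105*(3*(-621)*(-624)) = 105*1162512 = 122063760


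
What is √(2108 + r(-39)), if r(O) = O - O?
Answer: 2*√527 ≈ 45.913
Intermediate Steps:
r(O) = 0
√(2108 + r(-39)) = √(2108 + 0) = √2108 = 2*√527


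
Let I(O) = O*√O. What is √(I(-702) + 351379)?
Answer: √(351379 - 2106*I*√78) ≈ 592.98 - 15.68*I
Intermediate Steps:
I(O) = O^(3/2)
√(I(-702) + 351379) = √((-702)^(3/2) + 351379) = √(-2106*I*√78 + 351379) = √(351379 - 2106*I*√78)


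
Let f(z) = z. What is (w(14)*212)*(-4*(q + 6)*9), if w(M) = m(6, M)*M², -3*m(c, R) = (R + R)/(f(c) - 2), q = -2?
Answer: 13961472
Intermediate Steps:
m(c, R) = -2*R/(3*(-2 + c)) (m(c, R) = -(R + R)/(3*(c - 2)) = -2*R/(3*(-2 + c)))
w(M) = -M³/6 (w(M) = (-2*M/(-6 + 3*6))*M² = (-2*M/(-6 + 18))*M² = (-2*M/12)*M² = (-2*M*1/12)*M² = (-M/6)*M² = -M³/6)
(w(14)*212)*(-4*(q + 6)*9) = (-⅙*14³*212)*(-4*(-2 + 6)*9) = (-⅙*2744*212)*(-4*4*9) = (-1372/3*212)*(-16*9) = -290864/3*(-144) = 13961472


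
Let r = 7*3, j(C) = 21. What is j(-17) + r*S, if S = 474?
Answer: 9975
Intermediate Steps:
r = 21
j(-17) + r*S = 21 + 21*474 = 21 + 9954 = 9975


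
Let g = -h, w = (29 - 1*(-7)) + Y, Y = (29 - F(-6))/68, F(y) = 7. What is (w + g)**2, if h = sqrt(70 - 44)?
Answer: 1555281/1156 - 1235*sqrt(26)/17 ≈ 974.97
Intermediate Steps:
Y = 11/34 (Y = (29 - 1*7)/68 = (29 - 7)*(1/68) = 22*(1/68) = 11/34 ≈ 0.32353)
h = sqrt(26) ≈ 5.0990
w = 1235/34 (w = (29 - 1*(-7)) + 11/34 = (29 + 7) + 11/34 = 36 + 11/34 = 1235/34 ≈ 36.324)
g = -sqrt(26) ≈ -5.0990
(w + g)**2 = (1235/34 - sqrt(26))**2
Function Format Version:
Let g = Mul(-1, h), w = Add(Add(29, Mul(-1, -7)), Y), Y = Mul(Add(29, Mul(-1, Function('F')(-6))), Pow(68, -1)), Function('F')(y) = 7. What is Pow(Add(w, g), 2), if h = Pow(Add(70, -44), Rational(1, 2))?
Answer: Add(Rational(1555281, 1156), Mul(Rational(-1235, 17), Pow(26, Rational(1, 2)))) ≈ 974.97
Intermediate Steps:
Y = Rational(11, 34) (Y = Mul(Add(29, Mul(-1, 7)), Pow(68, -1)) = Mul(Add(29, -7), Rational(1, 68)) = Mul(22, Rational(1, 68)) = Rational(11, 34) ≈ 0.32353)
h = Pow(26, Rational(1, 2)) ≈ 5.0990
w = Rational(1235, 34) (w = Add(Add(29, Mul(-1, -7)), Rational(11, 34)) = Add(Add(29, 7), Rational(11, 34)) = Add(36, Rational(11, 34)) = Rational(1235, 34) ≈ 36.324)
g = Mul(-1, Pow(26, Rational(1, 2))) ≈ -5.0990
Pow(Add(w, g), 2) = Pow(Add(Rational(1235, 34), Mul(-1, Pow(26, Rational(1, 2)))), 2)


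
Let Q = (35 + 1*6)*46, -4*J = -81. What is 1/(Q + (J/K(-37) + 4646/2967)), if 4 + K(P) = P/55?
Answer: 132612/249739193 ≈ 0.00053100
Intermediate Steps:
J = 81/4 (J = -¼*(-81) = 81/4 ≈ 20.250)
K(P) = -4 + P/55
Q = 1886 (Q = (35 + 6)*46 = 41*46 = 1886)
1/(Q + (J/K(-37) + 4646/2967)) = 1/(1886 + (81/(4*(-4 + (1/55)*(-37))) + 4646/2967)) = 1/(1886 + (81/(4*(-4 - 37/55)) + 4646*(1/2967))) = 1/(1886 + (81/(4*(-257/55)) + 202/129)) = 1/(1886 + ((81/4)*(-55/257) + 202/129)) = 1/(1886 + (-4455/1028 + 202/129)) = 1/(1886 - 367039/132612) = 1/(249739193/132612) = 132612/249739193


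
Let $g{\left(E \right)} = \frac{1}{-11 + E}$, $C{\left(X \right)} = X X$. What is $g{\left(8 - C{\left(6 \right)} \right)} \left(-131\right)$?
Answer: $\frac{131}{39} \approx 3.359$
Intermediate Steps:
$C{\left(X \right)} = X^{2}$
$g{\left(8 - C{\left(6 \right)} \right)} \left(-131\right) = \frac{1}{-11 + \left(8 - 6^{2}\right)} \left(-131\right) = \frac{1}{-11 + \left(8 - 36\right)} \left(-131\right) = \frac{1}{-11 - 28} \left(-131\right) = \frac{1}{-39} \left(-131\right) = \left(- \frac{1}{39}\right) \left(-131\right) = \frac{131}{39}$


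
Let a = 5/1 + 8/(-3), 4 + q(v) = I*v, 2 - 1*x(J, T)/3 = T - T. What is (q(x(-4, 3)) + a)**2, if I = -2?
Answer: 1681/9 ≈ 186.78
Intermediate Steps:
x(J, T) = 6 (x(J, T) = 6 - 3*(T - T) = 6 - 3*0 = 6 + 0 = 6)
q(v) = -4 - 2*v
a = 7/3 (a = 5*1 + 8*(-1/3) = 5 - 8/3 = 7/3 ≈ 2.3333)
(q(x(-4, 3)) + a)**2 = ((-4 - 2*6) + 7/3)**2 = ((-4 - 12) + 7/3)**2 = (-16 + 7/3)**2 = (-41/3)**2 = 1681/9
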